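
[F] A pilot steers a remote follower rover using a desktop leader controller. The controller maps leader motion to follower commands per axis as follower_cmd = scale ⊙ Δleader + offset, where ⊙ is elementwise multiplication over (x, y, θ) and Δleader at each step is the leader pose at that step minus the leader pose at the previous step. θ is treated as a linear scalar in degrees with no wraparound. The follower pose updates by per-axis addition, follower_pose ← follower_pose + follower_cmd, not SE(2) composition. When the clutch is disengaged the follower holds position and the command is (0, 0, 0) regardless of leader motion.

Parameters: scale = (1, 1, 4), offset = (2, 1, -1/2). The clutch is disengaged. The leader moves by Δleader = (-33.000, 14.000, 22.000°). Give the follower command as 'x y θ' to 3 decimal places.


0.000 0.000 0.000

clutch disengaged → follower holds; cmd = (0, 0, 0)


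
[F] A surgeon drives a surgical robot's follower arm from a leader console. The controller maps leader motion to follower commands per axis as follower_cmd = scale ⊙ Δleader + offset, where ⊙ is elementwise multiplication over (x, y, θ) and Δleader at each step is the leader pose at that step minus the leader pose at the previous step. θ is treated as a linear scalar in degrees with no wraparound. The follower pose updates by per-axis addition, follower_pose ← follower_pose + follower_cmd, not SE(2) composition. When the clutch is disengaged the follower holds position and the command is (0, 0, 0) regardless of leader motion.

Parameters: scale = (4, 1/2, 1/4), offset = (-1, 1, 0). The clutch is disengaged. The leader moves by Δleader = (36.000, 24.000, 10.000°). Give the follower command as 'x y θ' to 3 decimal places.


clutch disengaged → follower holds; cmd = (0, 0, 0)

0.000 0.000 0.000


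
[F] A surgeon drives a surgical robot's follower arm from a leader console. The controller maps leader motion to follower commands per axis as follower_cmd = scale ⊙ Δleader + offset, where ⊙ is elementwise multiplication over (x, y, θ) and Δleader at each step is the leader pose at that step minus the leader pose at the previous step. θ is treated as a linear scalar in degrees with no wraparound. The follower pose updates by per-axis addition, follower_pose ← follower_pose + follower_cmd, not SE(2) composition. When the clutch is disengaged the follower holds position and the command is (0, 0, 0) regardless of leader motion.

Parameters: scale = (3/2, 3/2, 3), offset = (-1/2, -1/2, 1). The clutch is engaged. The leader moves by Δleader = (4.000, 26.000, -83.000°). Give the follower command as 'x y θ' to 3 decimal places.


5.500 38.500 -248.000

axis x: 3/2·4.000 + -1/2 = 5.500
axis y: 3/2·26.000 + -1/2 = 38.500
axis θ: 3·-83.000 + 1 = -248.000


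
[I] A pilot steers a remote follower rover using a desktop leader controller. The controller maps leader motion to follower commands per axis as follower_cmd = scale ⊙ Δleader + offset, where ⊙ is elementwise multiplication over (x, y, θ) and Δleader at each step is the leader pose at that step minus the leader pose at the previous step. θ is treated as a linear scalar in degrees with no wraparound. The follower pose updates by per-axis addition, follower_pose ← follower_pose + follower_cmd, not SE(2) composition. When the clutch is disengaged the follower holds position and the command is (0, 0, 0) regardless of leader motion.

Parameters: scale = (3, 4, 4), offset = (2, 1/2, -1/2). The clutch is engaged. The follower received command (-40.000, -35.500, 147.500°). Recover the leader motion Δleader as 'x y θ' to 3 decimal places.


-14.000 -9.000 37.000

axis x: (-40.000 − 2) / (3) = -14.000
axis y: (-35.500 − 1/2) / (4) = -9.000
axis θ: (147.500 − -1/2) / (4) = 37.000


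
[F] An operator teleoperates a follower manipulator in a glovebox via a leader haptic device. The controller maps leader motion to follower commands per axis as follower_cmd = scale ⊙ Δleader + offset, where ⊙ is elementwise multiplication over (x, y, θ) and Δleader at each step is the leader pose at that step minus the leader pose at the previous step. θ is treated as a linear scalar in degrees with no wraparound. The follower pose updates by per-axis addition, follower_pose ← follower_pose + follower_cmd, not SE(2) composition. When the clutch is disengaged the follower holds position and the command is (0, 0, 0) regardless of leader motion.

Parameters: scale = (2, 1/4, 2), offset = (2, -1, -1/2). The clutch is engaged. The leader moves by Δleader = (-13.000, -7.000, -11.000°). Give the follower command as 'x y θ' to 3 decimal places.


-24.000 -2.750 -22.500

axis x: 2·-13.000 + 2 = -24.000
axis y: 1/4·-7.000 + -1 = -2.750
axis θ: 2·-11.000 + -1/2 = -22.500


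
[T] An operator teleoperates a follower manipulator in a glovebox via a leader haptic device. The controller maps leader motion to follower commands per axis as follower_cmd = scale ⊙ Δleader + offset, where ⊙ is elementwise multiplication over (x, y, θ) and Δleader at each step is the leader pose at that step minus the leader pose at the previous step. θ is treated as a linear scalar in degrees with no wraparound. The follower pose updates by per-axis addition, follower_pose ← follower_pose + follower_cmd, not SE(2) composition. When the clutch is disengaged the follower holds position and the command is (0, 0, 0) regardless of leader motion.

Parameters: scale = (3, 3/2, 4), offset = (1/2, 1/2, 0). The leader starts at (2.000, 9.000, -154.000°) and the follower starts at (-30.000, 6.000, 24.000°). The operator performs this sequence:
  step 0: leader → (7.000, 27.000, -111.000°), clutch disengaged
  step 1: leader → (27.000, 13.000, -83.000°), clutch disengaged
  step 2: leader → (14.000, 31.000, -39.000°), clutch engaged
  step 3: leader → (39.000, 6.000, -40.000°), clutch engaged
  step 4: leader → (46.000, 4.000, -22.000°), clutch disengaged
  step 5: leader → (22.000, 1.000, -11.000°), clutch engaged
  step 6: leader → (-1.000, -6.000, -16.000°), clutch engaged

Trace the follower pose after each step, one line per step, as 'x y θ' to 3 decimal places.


-30.000 6.000 24.000
-30.000 6.000 24.000
-68.500 33.500 200.000
7.000 -3.500 196.000
7.000 -3.500 196.000
-64.500 -7.500 240.000
-133.000 -17.500 220.000

step 0: Δleader=(5.000, 18.000, 43.000°), disengaged; cmd=(0,0,0) → follower holds at (-30.000, 6.000, 24.000°)
step 1: Δleader=(20.000, -14.000, 28.000°), disengaged; cmd=(0,0,0) → follower holds at (-30.000, 6.000, 24.000°)
step 2: Δleader=(-13.000, 18.000, 44.000°), engaged; cmd=(-38.500, 27.500, 176.000°) → follower=(-68.500, 33.500, 200.000°)
step 3: Δleader=(25.000, -25.000, -1.000°), engaged; cmd=(75.500, -37.000, -4.000°) → follower=(7.000, -3.500, 196.000°)
step 4: Δleader=(7.000, -2.000, 18.000°), disengaged; cmd=(0,0,0) → follower holds at (7.000, -3.500, 196.000°)
step 5: Δleader=(-24.000, -3.000, 11.000°), engaged; cmd=(-71.500, -4.000, 44.000°) → follower=(-64.500, -7.500, 240.000°)
step 6: Δleader=(-23.000, -7.000, -5.000°), engaged; cmd=(-68.500, -10.000, -20.000°) → follower=(-133.000, -17.500, 220.000°)


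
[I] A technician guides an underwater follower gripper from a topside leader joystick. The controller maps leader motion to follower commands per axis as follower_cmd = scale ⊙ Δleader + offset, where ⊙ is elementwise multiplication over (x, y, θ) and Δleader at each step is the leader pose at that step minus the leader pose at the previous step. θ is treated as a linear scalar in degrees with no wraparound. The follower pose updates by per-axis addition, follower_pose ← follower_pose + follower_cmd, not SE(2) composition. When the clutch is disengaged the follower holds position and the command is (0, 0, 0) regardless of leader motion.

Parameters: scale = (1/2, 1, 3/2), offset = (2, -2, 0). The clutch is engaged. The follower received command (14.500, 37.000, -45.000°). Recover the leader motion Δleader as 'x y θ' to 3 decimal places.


25.000 39.000 -30.000

axis x: (14.500 − 2) / (1/2) = 25.000
axis y: (37.000 − -2) / (1) = 39.000
axis θ: (-45.000 − 0) / (3/2) = -30.000


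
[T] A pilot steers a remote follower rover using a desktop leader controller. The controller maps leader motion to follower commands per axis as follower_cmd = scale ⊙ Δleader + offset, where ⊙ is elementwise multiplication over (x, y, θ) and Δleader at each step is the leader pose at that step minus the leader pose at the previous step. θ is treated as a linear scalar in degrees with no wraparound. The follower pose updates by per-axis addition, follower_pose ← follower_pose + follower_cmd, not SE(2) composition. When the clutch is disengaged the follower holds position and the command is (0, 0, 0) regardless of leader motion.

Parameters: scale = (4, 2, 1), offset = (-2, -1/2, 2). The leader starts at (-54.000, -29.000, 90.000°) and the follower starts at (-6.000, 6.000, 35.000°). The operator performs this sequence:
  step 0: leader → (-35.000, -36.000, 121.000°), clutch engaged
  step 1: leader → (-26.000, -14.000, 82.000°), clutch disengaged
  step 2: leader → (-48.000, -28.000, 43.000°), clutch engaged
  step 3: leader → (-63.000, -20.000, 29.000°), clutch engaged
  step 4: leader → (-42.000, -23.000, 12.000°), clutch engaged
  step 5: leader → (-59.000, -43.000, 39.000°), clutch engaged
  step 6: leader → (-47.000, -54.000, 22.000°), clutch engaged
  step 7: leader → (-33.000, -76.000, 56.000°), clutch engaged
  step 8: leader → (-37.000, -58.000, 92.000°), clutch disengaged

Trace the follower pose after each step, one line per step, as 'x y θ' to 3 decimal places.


step 0: Δleader=(19.000, -7.000, 31.000°), engaged; cmd=(74.000, -14.500, 33.000°) → follower=(68.000, -8.500, 68.000°)
step 1: Δleader=(9.000, 22.000, -39.000°), disengaged; cmd=(0,0,0) → follower holds at (68.000, -8.500, 68.000°)
step 2: Δleader=(-22.000, -14.000, -39.000°), engaged; cmd=(-90.000, -28.500, -37.000°) → follower=(-22.000, -37.000, 31.000°)
step 3: Δleader=(-15.000, 8.000, -14.000°), engaged; cmd=(-62.000, 15.500, -12.000°) → follower=(-84.000, -21.500, 19.000°)
step 4: Δleader=(21.000, -3.000, -17.000°), engaged; cmd=(82.000, -6.500, -15.000°) → follower=(-2.000, -28.000, 4.000°)
step 5: Δleader=(-17.000, -20.000, 27.000°), engaged; cmd=(-70.000, -40.500, 29.000°) → follower=(-72.000, -68.500, 33.000°)
step 6: Δleader=(12.000, -11.000, -17.000°), engaged; cmd=(46.000, -22.500, -15.000°) → follower=(-26.000, -91.000, 18.000°)
step 7: Δleader=(14.000, -22.000, 34.000°), engaged; cmd=(54.000, -44.500, 36.000°) → follower=(28.000, -135.500, 54.000°)
step 8: Δleader=(-4.000, 18.000, 36.000°), disengaged; cmd=(0,0,0) → follower holds at (28.000, -135.500, 54.000°)

68.000 -8.500 68.000
68.000 -8.500 68.000
-22.000 -37.000 31.000
-84.000 -21.500 19.000
-2.000 -28.000 4.000
-72.000 -68.500 33.000
-26.000 -91.000 18.000
28.000 -135.500 54.000
28.000 -135.500 54.000


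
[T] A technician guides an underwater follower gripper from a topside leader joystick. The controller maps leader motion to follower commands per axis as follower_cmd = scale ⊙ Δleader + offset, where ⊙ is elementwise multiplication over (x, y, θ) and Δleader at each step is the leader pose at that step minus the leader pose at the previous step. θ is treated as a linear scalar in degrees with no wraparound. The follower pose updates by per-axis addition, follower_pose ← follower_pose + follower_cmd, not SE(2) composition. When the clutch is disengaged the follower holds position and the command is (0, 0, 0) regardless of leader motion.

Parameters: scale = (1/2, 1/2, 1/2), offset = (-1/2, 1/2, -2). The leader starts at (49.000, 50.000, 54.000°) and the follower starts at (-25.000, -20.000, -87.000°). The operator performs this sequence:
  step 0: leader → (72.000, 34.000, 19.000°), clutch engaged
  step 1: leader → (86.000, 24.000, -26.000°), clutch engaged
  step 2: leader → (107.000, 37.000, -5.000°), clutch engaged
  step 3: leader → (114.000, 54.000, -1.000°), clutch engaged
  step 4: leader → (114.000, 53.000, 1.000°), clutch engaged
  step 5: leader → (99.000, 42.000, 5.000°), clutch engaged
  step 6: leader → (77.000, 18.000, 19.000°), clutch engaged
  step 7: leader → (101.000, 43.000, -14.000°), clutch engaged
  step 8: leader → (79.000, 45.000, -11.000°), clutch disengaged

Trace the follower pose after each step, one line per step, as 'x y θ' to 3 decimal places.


step 0: Δleader=(23.000, -16.000, -35.000°), engaged; cmd=(11.000, -7.500, -19.500°) → follower=(-14.000, -27.500, -106.500°)
step 1: Δleader=(14.000, -10.000, -45.000°), engaged; cmd=(6.500, -4.500, -24.500°) → follower=(-7.500, -32.000, -131.000°)
step 2: Δleader=(21.000, 13.000, 21.000°), engaged; cmd=(10.000, 7.000, 8.500°) → follower=(2.500, -25.000, -122.500°)
step 3: Δleader=(7.000, 17.000, 4.000°), engaged; cmd=(3.000, 9.000, 0.000°) → follower=(5.500, -16.000, -122.500°)
step 4: Δleader=(0.000, -1.000, 2.000°), engaged; cmd=(-0.500, 0.000, -1.000°) → follower=(5.000, -16.000, -123.500°)
step 5: Δleader=(-15.000, -11.000, 4.000°), engaged; cmd=(-8.000, -5.000, 0.000°) → follower=(-3.000, -21.000, -123.500°)
step 6: Δleader=(-22.000, -24.000, 14.000°), engaged; cmd=(-11.500, -11.500, 5.000°) → follower=(-14.500, -32.500, -118.500°)
step 7: Δleader=(24.000, 25.000, -33.000°), engaged; cmd=(11.500, 13.000, -18.500°) → follower=(-3.000, -19.500, -137.000°)
step 8: Δleader=(-22.000, 2.000, 3.000°), disengaged; cmd=(0,0,0) → follower holds at (-3.000, -19.500, -137.000°)

-14.000 -27.500 -106.500
-7.500 -32.000 -131.000
2.500 -25.000 -122.500
5.500 -16.000 -122.500
5.000 -16.000 -123.500
-3.000 -21.000 -123.500
-14.500 -32.500 -118.500
-3.000 -19.500 -137.000
-3.000 -19.500 -137.000


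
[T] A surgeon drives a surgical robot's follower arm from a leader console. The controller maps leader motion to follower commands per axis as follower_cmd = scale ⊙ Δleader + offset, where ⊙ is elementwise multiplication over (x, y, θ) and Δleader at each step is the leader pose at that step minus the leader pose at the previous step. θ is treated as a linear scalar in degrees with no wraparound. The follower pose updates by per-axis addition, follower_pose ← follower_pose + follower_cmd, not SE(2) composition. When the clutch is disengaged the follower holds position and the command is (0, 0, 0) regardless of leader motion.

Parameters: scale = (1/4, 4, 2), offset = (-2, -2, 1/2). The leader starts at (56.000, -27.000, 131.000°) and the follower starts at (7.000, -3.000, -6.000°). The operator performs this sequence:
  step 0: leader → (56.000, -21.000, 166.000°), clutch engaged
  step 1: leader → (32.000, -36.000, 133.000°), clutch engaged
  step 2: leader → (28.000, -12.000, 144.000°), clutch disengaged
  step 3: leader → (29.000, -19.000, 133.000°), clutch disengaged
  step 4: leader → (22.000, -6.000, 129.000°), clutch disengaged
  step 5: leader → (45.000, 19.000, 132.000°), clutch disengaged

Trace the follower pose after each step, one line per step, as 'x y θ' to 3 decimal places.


step 0: Δleader=(0.000, 6.000, 35.000°), engaged; cmd=(-2.000, 22.000, 70.500°) → follower=(5.000, 19.000, 64.500°)
step 1: Δleader=(-24.000, -15.000, -33.000°), engaged; cmd=(-8.000, -62.000, -65.500°) → follower=(-3.000, -43.000, -1.000°)
step 2: Δleader=(-4.000, 24.000, 11.000°), disengaged; cmd=(0,0,0) → follower holds at (-3.000, -43.000, -1.000°)
step 3: Δleader=(1.000, -7.000, -11.000°), disengaged; cmd=(0,0,0) → follower holds at (-3.000, -43.000, -1.000°)
step 4: Δleader=(-7.000, 13.000, -4.000°), disengaged; cmd=(0,0,0) → follower holds at (-3.000, -43.000, -1.000°)
step 5: Δleader=(23.000, 25.000, 3.000°), disengaged; cmd=(0,0,0) → follower holds at (-3.000, -43.000, -1.000°)

5.000 19.000 64.500
-3.000 -43.000 -1.000
-3.000 -43.000 -1.000
-3.000 -43.000 -1.000
-3.000 -43.000 -1.000
-3.000 -43.000 -1.000


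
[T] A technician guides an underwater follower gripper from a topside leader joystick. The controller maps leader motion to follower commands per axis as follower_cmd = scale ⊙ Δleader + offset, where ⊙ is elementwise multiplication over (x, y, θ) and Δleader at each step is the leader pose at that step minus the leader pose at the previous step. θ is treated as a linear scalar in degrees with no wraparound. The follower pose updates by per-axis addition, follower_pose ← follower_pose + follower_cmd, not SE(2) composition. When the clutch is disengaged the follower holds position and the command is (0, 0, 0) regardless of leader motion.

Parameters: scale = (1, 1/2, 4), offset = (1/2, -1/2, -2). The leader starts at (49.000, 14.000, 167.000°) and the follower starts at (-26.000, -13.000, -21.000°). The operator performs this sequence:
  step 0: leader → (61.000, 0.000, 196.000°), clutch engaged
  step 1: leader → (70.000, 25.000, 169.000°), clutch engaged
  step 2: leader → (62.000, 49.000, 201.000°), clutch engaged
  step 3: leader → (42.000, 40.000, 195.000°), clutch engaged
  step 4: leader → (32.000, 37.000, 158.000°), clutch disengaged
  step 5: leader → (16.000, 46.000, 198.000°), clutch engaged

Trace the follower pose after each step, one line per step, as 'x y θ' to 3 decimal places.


step 0: Δleader=(12.000, -14.000, 29.000°), engaged; cmd=(12.500, -7.500, 114.000°) → follower=(-13.500, -20.500, 93.000°)
step 1: Δleader=(9.000, 25.000, -27.000°), engaged; cmd=(9.500, 12.000, -110.000°) → follower=(-4.000, -8.500, -17.000°)
step 2: Δleader=(-8.000, 24.000, 32.000°), engaged; cmd=(-7.500, 11.500, 126.000°) → follower=(-11.500, 3.000, 109.000°)
step 3: Δleader=(-20.000, -9.000, -6.000°), engaged; cmd=(-19.500, -5.000, -26.000°) → follower=(-31.000, -2.000, 83.000°)
step 4: Δleader=(-10.000, -3.000, -37.000°), disengaged; cmd=(0,0,0) → follower holds at (-31.000, -2.000, 83.000°)
step 5: Δleader=(-16.000, 9.000, 40.000°), engaged; cmd=(-15.500, 4.000, 158.000°) → follower=(-46.500, 2.000, 241.000°)

-13.500 -20.500 93.000
-4.000 -8.500 -17.000
-11.500 3.000 109.000
-31.000 -2.000 83.000
-31.000 -2.000 83.000
-46.500 2.000 241.000


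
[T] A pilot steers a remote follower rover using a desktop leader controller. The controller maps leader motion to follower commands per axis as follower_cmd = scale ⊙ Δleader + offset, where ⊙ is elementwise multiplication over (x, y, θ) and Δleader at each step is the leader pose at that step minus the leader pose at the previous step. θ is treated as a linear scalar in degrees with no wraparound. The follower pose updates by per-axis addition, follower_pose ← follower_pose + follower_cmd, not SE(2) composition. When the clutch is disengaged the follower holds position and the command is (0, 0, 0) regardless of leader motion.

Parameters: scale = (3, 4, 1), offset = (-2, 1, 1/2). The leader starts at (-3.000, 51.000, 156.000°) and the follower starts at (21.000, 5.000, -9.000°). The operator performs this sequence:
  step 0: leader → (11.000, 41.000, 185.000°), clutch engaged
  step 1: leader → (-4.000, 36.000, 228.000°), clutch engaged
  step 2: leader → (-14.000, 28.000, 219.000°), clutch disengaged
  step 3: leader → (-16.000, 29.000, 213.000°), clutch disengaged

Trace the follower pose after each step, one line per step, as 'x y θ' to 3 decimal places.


step 0: Δleader=(14.000, -10.000, 29.000°), engaged; cmd=(40.000, -39.000, 29.500°) → follower=(61.000, -34.000, 20.500°)
step 1: Δleader=(-15.000, -5.000, 43.000°), engaged; cmd=(-47.000, -19.000, 43.500°) → follower=(14.000, -53.000, 64.000°)
step 2: Δleader=(-10.000, -8.000, -9.000°), disengaged; cmd=(0,0,0) → follower holds at (14.000, -53.000, 64.000°)
step 3: Δleader=(-2.000, 1.000, -6.000°), disengaged; cmd=(0,0,0) → follower holds at (14.000, -53.000, 64.000°)

61.000 -34.000 20.500
14.000 -53.000 64.000
14.000 -53.000 64.000
14.000 -53.000 64.000


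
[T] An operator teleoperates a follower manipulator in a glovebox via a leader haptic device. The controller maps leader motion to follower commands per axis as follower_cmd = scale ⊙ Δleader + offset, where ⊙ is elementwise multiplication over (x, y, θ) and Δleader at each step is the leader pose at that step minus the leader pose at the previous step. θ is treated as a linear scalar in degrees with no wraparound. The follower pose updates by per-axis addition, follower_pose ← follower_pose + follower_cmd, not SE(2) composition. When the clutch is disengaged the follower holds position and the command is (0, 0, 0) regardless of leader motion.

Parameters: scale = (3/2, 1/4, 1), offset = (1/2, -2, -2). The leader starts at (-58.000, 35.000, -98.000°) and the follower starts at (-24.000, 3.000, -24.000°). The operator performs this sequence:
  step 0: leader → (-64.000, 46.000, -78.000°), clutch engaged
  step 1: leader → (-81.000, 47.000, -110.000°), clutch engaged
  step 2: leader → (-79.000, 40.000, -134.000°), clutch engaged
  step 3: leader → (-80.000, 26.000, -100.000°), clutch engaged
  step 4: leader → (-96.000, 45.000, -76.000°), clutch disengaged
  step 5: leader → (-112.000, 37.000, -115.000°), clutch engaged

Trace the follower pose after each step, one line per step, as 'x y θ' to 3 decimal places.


-32.500 3.750 -6.000
-57.500 2.000 -40.000
-54.000 -1.750 -66.000
-55.000 -7.250 -34.000
-55.000 -7.250 -34.000
-78.500 -11.250 -75.000

step 0: Δleader=(-6.000, 11.000, 20.000°), engaged; cmd=(-8.500, 0.750, 18.000°) → follower=(-32.500, 3.750, -6.000°)
step 1: Δleader=(-17.000, 1.000, -32.000°), engaged; cmd=(-25.000, -1.750, -34.000°) → follower=(-57.500, 2.000, -40.000°)
step 2: Δleader=(2.000, -7.000, -24.000°), engaged; cmd=(3.500, -3.750, -26.000°) → follower=(-54.000, -1.750, -66.000°)
step 3: Δleader=(-1.000, -14.000, 34.000°), engaged; cmd=(-1.000, -5.500, 32.000°) → follower=(-55.000, -7.250, -34.000°)
step 4: Δleader=(-16.000, 19.000, 24.000°), disengaged; cmd=(0,0,0) → follower holds at (-55.000, -7.250, -34.000°)
step 5: Δleader=(-16.000, -8.000, -39.000°), engaged; cmd=(-23.500, -4.000, -41.000°) → follower=(-78.500, -11.250, -75.000°)


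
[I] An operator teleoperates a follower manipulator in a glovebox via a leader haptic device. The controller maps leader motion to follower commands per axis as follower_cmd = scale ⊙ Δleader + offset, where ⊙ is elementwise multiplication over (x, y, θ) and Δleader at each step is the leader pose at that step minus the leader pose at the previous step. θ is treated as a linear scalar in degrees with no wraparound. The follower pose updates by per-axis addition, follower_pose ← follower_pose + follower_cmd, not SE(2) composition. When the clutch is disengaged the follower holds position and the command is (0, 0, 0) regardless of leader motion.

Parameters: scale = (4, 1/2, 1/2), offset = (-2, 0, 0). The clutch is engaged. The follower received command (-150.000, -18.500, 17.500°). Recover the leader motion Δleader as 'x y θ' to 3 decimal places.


-37.000 -37.000 35.000

axis x: (-150.000 − -2) / (4) = -37.000
axis y: (-18.500 − 0) / (1/2) = -37.000
axis θ: (17.500 − 0) / (1/2) = 35.000


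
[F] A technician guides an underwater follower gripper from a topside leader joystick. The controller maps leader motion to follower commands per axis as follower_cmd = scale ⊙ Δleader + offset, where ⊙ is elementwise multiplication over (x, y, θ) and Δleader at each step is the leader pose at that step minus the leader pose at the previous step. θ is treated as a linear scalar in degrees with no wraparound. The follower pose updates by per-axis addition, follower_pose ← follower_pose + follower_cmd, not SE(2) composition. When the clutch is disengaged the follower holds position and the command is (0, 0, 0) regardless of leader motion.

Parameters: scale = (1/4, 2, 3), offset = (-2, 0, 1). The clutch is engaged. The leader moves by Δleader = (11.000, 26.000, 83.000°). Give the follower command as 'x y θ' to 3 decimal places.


axis x: 1/4·11.000 + -2 = 0.750
axis y: 2·26.000 + 0 = 52.000
axis θ: 3·83.000 + 1 = 250.000

0.750 52.000 250.000


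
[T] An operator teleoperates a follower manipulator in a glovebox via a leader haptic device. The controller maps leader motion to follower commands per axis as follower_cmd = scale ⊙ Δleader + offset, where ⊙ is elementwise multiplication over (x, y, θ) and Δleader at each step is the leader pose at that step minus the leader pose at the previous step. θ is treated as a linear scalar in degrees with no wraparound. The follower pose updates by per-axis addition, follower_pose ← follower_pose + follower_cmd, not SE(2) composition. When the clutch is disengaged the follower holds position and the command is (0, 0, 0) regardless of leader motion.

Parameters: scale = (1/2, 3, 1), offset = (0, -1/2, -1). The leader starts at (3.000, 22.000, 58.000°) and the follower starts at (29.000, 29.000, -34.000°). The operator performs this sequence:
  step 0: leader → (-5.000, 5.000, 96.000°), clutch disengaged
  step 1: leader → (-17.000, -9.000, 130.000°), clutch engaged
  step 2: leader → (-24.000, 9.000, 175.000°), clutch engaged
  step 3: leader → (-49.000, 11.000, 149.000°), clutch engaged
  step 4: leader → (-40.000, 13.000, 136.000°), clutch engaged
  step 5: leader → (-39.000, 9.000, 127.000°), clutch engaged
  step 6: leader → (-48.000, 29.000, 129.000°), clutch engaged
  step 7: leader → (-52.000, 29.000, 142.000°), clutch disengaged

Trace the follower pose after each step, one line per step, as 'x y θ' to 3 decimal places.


29.000 29.000 -34.000
23.000 -13.500 -1.000
19.500 40.000 43.000
7.000 45.500 16.000
11.500 51.000 2.000
12.000 38.500 -8.000
7.500 98.000 -7.000
7.500 98.000 -7.000

step 0: Δleader=(-8.000, -17.000, 38.000°), disengaged; cmd=(0,0,0) → follower holds at (29.000, 29.000, -34.000°)
step 1: Δleader=(-12.000, -14.000, 34.000°), engaged; cmd=(-6.000, -42.500, 33.000°) → follower=(23.000, -13.500, -1.000°)
step 2: Δleader=(-7.000, 18.000, 45.000°), engaged; cmd=(-3.500, 53.500, 44.000°) → follower=(19.500, 40.000, 43.000°)
step 3: Δleader=(-25.000, 2.000, -26.000°), engaged; cmd=(-12.500, 5.500, -27.000°) → follower=(7.000, 45.500, 16.000°)
step 4: Δleader=(9.000, 2.000, -13.000°), engaged; cmd=(4.500, 5.500, -14.000°) → follower=(11.500, 51.000, 2.000°)
step 5: Δleader=(1.000, -4.000, -9.000°), engaged; cmd=(0.500, -12.500, -10.000°) → follower=(12.000, 38.500, -8.000°)
step 6: Δleader=(-9.000, 20.000, 2.000°), engaged; cmd=(-4.500, 59.500, 1.000°) → follower=(7.500, 98.000, -7.000°)
step 7: Δleader=(-4.000, 0.000, 13.000°), disengaged; cmd=(0,0,0) → follower holds at (7.500, 98.000, -7.000°)


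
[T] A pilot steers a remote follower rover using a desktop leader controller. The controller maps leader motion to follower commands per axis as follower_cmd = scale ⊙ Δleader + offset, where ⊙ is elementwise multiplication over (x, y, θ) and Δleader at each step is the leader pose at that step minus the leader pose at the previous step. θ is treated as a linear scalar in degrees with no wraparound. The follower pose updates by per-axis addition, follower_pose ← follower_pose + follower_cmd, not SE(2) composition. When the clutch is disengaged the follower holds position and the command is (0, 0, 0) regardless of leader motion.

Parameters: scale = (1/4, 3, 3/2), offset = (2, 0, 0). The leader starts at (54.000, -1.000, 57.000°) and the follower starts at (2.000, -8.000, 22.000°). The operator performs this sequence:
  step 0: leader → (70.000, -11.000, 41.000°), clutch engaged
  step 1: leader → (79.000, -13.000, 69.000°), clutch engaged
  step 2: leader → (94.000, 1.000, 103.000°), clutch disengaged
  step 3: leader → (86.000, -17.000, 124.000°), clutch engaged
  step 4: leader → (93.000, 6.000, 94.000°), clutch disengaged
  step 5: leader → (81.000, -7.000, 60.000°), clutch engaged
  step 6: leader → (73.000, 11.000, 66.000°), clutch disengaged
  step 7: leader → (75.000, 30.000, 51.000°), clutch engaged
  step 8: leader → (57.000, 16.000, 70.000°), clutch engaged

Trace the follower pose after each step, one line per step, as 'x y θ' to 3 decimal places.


8.000 -38.000 -2.000
12.250 -44.000 40.000
12.250 -44.000 40.000
12.250 -98.000 71.500
12.250 -98.000 71.500
11.250 -137.000 20.500
11.250 -137.000 20.500
13.750 -80.000 -2.000
11.250 -122.000 26.500

step 0: Δleader=(16.000, -10.000, -16.000°), engaged; cmd=(6.000, -30.000, -24.000°) → follower=(8.000, -38.000, -2.000°)
step 1: Δleader=(9.000, -2.000, 28.000°), engaged; cmd=(4.250, -6.000, 42.000°) → follower=(12.250, -44.000, 40.000°)
step 2: Δleader=(15.000, 14.000, 34.000°), disengaged; cmd=(0,0,0) → follower holds at (12.250, -44.000, 40.000°)
step 3: Δleader=(-8.000, -18.000, 21.000°), engaged; cmd=(0.000, -54.000, 31.500°) → follower=(12.250, -98.000, 71.500°)
step 4: Δleader=(7.000, 23.000, -30.000°), disengaged; cmd=(0,0,0) → follower holds at (12.250, -98.000, 71.500°)
step 5: Δleader=(-12.000, -13.000, -34.000°), engaged; cmd=(-1.000, -39.000, -51.000°) → follower=(11.250, -137.000, 20.500°)
step 6: Δleader=(-8.000, 18.000, 6.000°), disengaged; cmd=(0,0,0) → follower holds at (11.250, -137.000, 20.500°)
step 7: Δleader=(2.000, 19.000, -15.000°), engaged; cmd=(2.500, 57.000, -22.500°) → follower=(13.750, -80.000, -2.000°)
step 8: Δleader=(-18.000, -14.000, 19.000°), engaged; cmd=(-2.500, -42.000, 28.500°) → follower=(11.250, -122.000, 26.500°)


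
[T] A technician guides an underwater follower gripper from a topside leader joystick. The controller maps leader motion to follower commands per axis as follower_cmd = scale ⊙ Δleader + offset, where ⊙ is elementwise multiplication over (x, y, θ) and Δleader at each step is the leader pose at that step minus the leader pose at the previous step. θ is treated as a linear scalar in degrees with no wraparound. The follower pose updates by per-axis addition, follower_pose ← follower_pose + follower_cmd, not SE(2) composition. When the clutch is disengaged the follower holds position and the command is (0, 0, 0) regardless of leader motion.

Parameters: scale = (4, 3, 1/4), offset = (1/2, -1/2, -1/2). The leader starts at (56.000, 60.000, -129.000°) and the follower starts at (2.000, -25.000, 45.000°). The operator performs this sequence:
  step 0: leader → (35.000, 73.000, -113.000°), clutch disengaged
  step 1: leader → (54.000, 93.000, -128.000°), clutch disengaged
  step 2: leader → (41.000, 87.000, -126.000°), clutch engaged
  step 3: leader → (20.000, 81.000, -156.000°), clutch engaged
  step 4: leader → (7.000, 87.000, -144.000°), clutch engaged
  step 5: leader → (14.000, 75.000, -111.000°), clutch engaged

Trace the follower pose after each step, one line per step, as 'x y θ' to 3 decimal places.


step 0: Δleader=(-21.000, 13.000, 16.000°), disengaged; cmd=(0,0,0) → follower holds at (2.000, -25.000, 45.000°)
step 1: Δleader=(19.000, 20.000, -15.000°), disengaged; cmd=(0,0,0) → follower holds at (2.000, -25.000, 45.000°)
step 2: Δleader=(-13.000, -6.000, 2.000°), engaged; cmd=(-51.500, -18.500, 0.000°) → follower=(-49.500, -43.500, 45.000°)
step 3: Δleader=(-21.000, -6.000, -30.000°), engaged; cmd=(-83.500, -18.500, -8.000°) → follower=(-133.000, -62.000, 37.000°)
step 4: Δleader=(-13.000, 6.000, 12.000°), engaged; cmd=(-51.500, 17.500, 2.500°) → follower=(-184.500, -44.500, 39.500°)
step 5: Δleader=(7.000, -12.000, 33.000°), engaged; cmd=(28.500, -36.500, 7.750°) → follower=(-156.000, -81.000, 47.250°)

2.000 -25.000 45.000
2.000 -25.000 45.000
-49.500 -43.500 45.000
-133.000 -62.000 37.000
-184.500 -44.500 39.500
-156.000 -81.000 47.250


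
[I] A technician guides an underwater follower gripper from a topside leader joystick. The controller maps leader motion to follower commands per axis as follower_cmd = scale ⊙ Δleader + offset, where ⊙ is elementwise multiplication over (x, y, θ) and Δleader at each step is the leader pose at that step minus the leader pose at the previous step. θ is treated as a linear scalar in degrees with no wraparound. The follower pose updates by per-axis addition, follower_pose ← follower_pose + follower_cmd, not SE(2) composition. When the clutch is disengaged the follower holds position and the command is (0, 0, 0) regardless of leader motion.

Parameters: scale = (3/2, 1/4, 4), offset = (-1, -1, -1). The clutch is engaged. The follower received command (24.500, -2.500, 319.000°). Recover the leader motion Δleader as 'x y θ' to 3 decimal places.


17.000 -6.000 80.000

axis x: (24.500 − -1) / (3/2) = 17.000
axis y: (-2.500 − -1) / (1/4) = -6.000
axis θ: (319.000 − -1) / (4) = 80.000


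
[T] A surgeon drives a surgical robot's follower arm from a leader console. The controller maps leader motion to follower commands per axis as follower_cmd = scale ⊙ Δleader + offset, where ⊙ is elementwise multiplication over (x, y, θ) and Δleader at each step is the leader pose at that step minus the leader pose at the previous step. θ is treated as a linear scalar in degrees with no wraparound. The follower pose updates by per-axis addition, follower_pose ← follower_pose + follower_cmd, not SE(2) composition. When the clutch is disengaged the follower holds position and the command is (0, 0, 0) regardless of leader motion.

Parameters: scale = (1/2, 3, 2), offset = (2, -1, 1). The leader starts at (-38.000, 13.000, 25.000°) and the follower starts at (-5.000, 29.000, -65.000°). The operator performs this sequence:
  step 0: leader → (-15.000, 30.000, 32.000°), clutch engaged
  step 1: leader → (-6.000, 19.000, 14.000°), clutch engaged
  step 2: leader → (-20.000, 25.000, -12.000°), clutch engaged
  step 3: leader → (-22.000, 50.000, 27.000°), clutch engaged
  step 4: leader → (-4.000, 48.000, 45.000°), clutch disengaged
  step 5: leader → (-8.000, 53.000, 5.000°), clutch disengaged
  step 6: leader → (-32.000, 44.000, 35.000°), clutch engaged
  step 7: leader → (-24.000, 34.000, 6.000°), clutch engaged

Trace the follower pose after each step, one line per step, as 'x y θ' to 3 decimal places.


8.500 79.000 -50.000
15.000 45.000 -85.000
10.000 62.000 -136.000
11.000 136.000 -57.000
11.000 136.000 -57.000
11.000 136.000 -57.000
1.000 108.000 4.000
7.000 77.000 -53.000

step 0: Δleader=(23.000, 17.000, 7.000°), engaged; cmd=(13.500, 50.000, 15.000°) → follower=(8.500, 79.000, -50.000°)
step 1: Δleader=(9.000, -11.000, -18.000°), engaged; cmd=(6.500, -34.000, -35.000°) → follower=(15.000, 45.000, -85.000°)
step 2: Δleader=(-14.000, 6.000, -26.000°), engaged; cmd=(-5.000, 17.000, -51.000°) → follower=(10.000, 62.000, -136.000°)
step 3: Δleader=(-2.000, 25.000, 39.000°), engaged; cmd=(1.000, 74.000, 79.000°) → follower=(11.000, 136.000, -57.000°)
step 4: Δleader=(18.000, -2.000, 18.000°), disengaged; cmd=(0,0,0) → follower holds at (11.000, 136.000, -57.000°)
step 5: Δleader=(-4.000, 5.000, -40.000°), disengaged; cmd=(0,0,0) → follower holds at (11.000, 136.000, -57.000°)
step 6: Δleader=(-24.000, -9.000, 30.000°), engaged; cmd=(-10.000, -28.000, 61.000°) → follower=(1.000, 108.000, 4.000°)
step 7: Δleader=(8.000, -10.000, -29.000°), engaged; cmd=(6.000, -31.000, -57.000°) → follower=(7.000, 77.000, -53.000°)


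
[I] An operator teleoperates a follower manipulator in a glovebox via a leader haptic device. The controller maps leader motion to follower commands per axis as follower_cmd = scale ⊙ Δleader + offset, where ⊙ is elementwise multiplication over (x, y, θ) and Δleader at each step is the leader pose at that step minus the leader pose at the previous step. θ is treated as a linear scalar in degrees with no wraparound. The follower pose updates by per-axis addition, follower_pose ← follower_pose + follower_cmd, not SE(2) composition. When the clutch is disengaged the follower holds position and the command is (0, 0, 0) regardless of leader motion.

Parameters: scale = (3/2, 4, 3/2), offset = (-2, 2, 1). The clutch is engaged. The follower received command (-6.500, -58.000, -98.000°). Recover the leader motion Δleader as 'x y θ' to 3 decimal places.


-3.000 -15.000 -66.000

axis x: (-6.500 − -2) / (3/2) = -3.000
axis y: (-58.000 − 2) / (4) = -15.000
axis θ: (-98.000 − 1) / (3/2) = -66.000


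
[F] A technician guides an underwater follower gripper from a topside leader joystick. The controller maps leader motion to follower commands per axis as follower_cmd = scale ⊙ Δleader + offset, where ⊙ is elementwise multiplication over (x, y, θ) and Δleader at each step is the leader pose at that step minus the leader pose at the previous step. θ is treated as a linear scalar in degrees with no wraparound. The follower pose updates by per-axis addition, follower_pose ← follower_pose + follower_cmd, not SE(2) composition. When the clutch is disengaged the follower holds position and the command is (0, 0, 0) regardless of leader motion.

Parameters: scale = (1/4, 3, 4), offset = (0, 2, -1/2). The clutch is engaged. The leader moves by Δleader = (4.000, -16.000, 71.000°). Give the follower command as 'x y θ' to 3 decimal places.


axis x: 1/4·4.000 + 0 = 1.000
axis y: 3·-16.000 + 2 = -46.000
axis θ: 4·71.000 + -1/2 = 283.500

1.000 -46.000 283.500


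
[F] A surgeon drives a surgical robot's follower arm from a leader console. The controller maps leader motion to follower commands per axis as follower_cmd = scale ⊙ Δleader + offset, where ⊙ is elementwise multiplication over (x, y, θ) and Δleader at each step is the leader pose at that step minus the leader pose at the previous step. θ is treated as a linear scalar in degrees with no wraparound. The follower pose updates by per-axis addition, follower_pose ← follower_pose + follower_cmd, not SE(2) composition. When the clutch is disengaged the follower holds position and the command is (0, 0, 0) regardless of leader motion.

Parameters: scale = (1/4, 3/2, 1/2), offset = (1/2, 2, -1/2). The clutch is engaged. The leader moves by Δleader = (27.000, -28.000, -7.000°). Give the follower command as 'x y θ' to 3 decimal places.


7.250 -40.000 -4.000

axis x: 1/4·27.000 + 1/2 = 7.250
axis y: 3/2·-28.000 + 2 = -40.000
axis θ: 1/2·-7.000 + -1/2 = -4.000


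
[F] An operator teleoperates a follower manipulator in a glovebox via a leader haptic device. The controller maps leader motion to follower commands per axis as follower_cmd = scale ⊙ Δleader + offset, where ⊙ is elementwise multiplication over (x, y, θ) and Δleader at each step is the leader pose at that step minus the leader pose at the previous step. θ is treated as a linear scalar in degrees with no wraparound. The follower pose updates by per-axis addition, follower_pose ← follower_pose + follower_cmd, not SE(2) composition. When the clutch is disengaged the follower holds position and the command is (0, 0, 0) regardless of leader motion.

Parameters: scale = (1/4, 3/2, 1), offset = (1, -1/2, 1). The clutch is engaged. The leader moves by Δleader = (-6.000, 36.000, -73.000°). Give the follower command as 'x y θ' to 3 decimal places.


-0.500 53.500 -72.000

axis x: 1/4·-6.000 + 1 = -0.500
axis y: 3/2·36.000 + -1/2 = 53.500
axis θ: 1·-73.000 + 1 = -72.000


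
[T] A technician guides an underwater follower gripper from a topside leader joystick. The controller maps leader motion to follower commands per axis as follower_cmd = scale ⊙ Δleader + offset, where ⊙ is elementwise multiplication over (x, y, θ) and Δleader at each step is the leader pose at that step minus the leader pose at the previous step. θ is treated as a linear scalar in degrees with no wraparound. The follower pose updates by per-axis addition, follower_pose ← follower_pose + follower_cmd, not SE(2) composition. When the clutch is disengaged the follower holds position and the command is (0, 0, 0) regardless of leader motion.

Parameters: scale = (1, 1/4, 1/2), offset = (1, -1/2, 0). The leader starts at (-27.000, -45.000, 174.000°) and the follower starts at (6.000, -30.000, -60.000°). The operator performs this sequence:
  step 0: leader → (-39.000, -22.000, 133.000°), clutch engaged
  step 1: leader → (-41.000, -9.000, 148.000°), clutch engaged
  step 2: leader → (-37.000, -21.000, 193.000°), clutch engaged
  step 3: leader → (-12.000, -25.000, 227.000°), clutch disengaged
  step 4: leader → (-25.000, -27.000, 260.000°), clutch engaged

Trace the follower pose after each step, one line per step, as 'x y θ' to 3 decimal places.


step 0: Δleader=(-12.000, 23.000, -41.000°), engaged; cmd=(-11.000, 5.250, -20.500°) → follower=(-5.000, -24.750, -80.500°)
step 1: Δleader=(-2.000, 13.000, 15.000°), engaged; cmd=(-1.000, 2.750, 7.500°) → follower=(-6.000, -22.000, -73.000°)
step 2: Δleader=(4.000, -12.000, 45.000°), engaged; cmd=(5.000, -3.500, 22.500°) → follower=(-1.000, -25.500, -50.500°)
step 3: Δleader=(25.000, -4.000, 34.000°), disengaged; cmd=(0,0,0) → follower holds at (-1.000, -25.500, -50.500°)
step 4: Δleader=(-13.000, -2.000, 33.000°), engaged; cmd=(-12.000, -1.000, 16.500°) → follower=(-13.000, -26.500, -34.000°)

-5.000 -24.750 -80.500
-6.000 -22.000 -73.000
-1.000 -25.500 -50.500
-1.000 -25.500 -50.500
-13.000 -26.500 -34.000
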